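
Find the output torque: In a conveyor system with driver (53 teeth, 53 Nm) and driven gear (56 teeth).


Given: N1 = 53, N2 = 56, T1 = 53 Nm
Using T2/T1 = N2/N1
T2 = T1 * N2 / N1
T2 = 53 * 56 / 53
T2 = 2968 / 53
T2 = 56 Nm

56 Nm


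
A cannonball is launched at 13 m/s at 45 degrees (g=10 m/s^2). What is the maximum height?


Given: v0 = 13 m/s, theta = 45 deg, g = 10 m/s^2
sin^2(45) = 1/2
Using H = v0^2 * sin^2(theta) / (2*g)
H = 13^2 * 1/2 / (2*10)
H = 169 * 1/2 / 20
H = 169/2 / 20
H = 169/40 m

169/40 m


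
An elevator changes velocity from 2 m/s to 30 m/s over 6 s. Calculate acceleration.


Given: initial velocity v0 = 2 m/s, final velocity v = 30 m/s, time t = 6 s
Using a = (v - v0) / t
a = (30 - 2) / 6
a = 28 / 6
a = 14/3 m/s^2

14/3 m/s^2


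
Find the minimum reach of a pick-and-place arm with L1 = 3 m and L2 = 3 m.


Given: L1 = 3 m, L2 = 3 m
For a 2-link planar arm, min reach = |L1 - L2| (second link folded back)
Min reach = |3 - 3|
Min reach = 0 m

0 m


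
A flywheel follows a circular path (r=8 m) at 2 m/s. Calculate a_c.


Given: v = 2 m/s, r = 8 m
Using a_c = v^2 / r
a_c = 2^2 / 8
a_c = 4 / 8
a_c = 1/2 m/s^2

1/2 m/s^2


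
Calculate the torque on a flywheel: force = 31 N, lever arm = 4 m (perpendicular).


Given: F = 31 N, r = 4 m, angle = 90 deg (perpendicular)
Using tau = F * r * sin(90)
sin(90) = 1
tau = 31 * 4 * 1
tau = 124 Nm

124 Nm


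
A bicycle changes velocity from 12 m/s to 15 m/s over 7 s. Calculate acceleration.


Given: initial velocity v0 = 12 m/s, final velocity v = 15 m/s, time t = 7 s
Using a = (v - v0) / t
a = (15 - 12) / 7
a = 3 / 7
a = 3/7 m/s^2

3/7 m/s^2


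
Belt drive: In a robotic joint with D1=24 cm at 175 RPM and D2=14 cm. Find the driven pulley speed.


Given: D1 = 24 cm, w1 = 175 RPM, D2 = 14 cm
Using D1*w1 = D2*w2
w2 = D1*w1 / D2
w2 = 24*175 / 14
w2 = 4200 / 14
w2 = 300 RPM

300 RPM


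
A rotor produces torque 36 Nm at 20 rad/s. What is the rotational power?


Given: tau = 36 Nm, omega = 20 rad/s
Using P = tau * omega
P = 36 * 20
P = 720 W

720 W


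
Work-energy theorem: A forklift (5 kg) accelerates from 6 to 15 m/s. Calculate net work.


Given: m = 5 kg, v0 = 6 m/s, v = 15 m/s
Using W = (1/2)*m*(v^2 - v0^2)
v^2 = 15^2 = 225
v0^2 = 6^2 = 36
v^2 - v0^2 = 225 - 36 = 189
W = (1/2)*5*189 = 945/2 J

945/2 J


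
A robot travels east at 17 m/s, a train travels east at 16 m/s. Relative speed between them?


Given: v_A = 17 m/s east, v_B = 16 m/s east
Both move in the same direction; relative speed = |v_A - v_B|
|17 - 16| = |1|
= 1 m/s

1 m/s


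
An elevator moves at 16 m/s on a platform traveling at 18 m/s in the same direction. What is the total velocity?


Given: object velocity = 16 m/s, platform velocity = 18 m/s (same direction)
Using classical velocity addition: v_total = v_object + v_platform
v_total = 16 + 18
v_total = 34 m/s

34 m/s


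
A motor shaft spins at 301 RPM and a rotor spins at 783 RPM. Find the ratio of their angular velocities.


Given: RPM_A = 301, RPM_B = 783
omega = 2*pi*RPM/60, so omega_A/omega_B = RPM_A / RPM_B
omega_A/omega_B = 301 / 783
omega_A/omega_B = 301/783

301/783


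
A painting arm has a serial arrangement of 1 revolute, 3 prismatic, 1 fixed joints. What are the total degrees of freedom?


Given: serial robot with 1 revolute, 3 prismatic, 1 fixed joints
DOF contribution per joint type: revolute=1, prismatic=1, spherical=3, fixed=0
DOF = 1*1 + 3*1 + 1*0
DOF = 4

4


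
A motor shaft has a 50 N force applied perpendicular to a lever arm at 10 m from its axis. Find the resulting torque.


Given: F = 50 N, r = 10 m, angle = 90 deg (perpendicular)
Using tau = F * r * sin(90)
sin(90) = 1
tau = 50 * 10 * 1
tau = 500 Nm

500 Nm


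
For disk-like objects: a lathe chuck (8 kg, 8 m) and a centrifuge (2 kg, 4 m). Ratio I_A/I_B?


Given: M1=8 kg, R1=8 m, M2=2 kg, R2=4 m
For a disk: I = (1/2)*M*R^2, so I_A/I_B = (M1*R1^2)/(M2*R2^2)
M1*R1^2 = 8*64 = 512
M2*R2^2 = 2*16 = 32
I_A/I_B = 512/32 = 16

16


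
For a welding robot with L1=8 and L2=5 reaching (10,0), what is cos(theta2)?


Given: L1 = 8, L2 = 5, target (x, y) = (10, 0)
Using cos(theta2) = (x^2 + y^2 - L1^2 - L2^2) / (2*L1*L2)
x^2 + y^2 = 10^2 + 0 = 100
L1^2 + L2^2 = 64 + 25 = 89
Numerator = 100 - 89 = 11
Denominator = 2*8*5 = 80
cos(theta2) = 11/80 = 11/80

11/80


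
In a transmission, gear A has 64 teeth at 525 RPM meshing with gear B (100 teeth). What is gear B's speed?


Given: N1 = 64 teeth, w1 = 525 RPM, N2 = 100 teeth
Using N1*w1 = N2*w2
w2 = N1*w1 / N2
w2 = 64*525 / 100
w2 = 33600 / 100
w2 = 336 RPM

336 RPM


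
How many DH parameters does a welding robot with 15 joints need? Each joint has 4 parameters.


Given: 15 joints, 4 DH parameters per joint (d, theta, a, alpha)
Total DH parameters = number_of_joints * 4
Total = 15 * 4
Total = 60

60


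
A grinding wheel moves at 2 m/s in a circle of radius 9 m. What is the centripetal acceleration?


Given: v = 2 m/s, r = 9 m
Using a_c = v^2 / r
a_c = 2^2 / 9
a_c = 4 / 9
a_c = 4/9 m/s^2

4/9 m/s^2


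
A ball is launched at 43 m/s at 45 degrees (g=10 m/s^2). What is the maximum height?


Given: v0 = 43 m/s, theta = 45 deg, g = 10 m/s^2
sin^2(45) = 1/2
Using H = v0^2 * sin^2(theta) / (2*g)
H = 43^2 * 1/2 / (2*10)
H = 1849 * 1/2 / 20
H = 1849/2 / 20
H = 1849/40 m

1849/40 m


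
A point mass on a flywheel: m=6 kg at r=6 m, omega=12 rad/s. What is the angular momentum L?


Given: m = 6 kg, r = 6 m, omega = 12 rad/s
For a point mass: I = m*r^2
I = 6*6^2 = 6*36 = 216
L = I*omega = 216*12
L = 2592 kg*m^2/s

2592 kg*m^2/s


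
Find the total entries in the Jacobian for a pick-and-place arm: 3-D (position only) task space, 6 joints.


Given: task space dimension = 3, joints = 6
Jacobian is a 3 x 6 matrix
Total entries = rows * columns
Total = 3 * 6
Total = 18

18


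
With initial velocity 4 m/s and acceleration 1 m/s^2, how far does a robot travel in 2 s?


Given: v0 = 4 m/s, a = 1 m/s^2, t = 2 s
Using s = v0*t + (1/2)*a*t^2
s = 4*2 + (1/2)*1*2^2
s = 8 + (1/2)*4
s = 8 + 2
s = 10

10 m


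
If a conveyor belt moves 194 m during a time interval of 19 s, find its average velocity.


Given: distance d = 194 m, time t = 19 s
Using v = d / t
v = 194 / 19
v = 194/19 m/s

194/19 m/s


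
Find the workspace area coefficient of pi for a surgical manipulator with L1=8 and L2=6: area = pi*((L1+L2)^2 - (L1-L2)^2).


Given: L1 = 8, L2 = 6
(L1+L2)^2 = (14)^2 = 196
(L1-L2)^2 = (2)^2 = 4
Difference = 196 - 4 = 192
This equals 4*L1*L2 = 4*8*6 = 192
Workspace area = 192*pi

192


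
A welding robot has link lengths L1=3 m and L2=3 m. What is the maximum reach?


Given: L1 = 3 m, L2 = 3 m
For a 2-link planar arm, max reach = L1 + L2 (fully extended)
Max reach = 3 + 3
Max reach = 6 m

6 m


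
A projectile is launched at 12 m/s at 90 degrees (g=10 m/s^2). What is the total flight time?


Given: v0 = 12 m/s, theta = 90 deg, g = 10 m/s^2
sin(90) = 1
Using T = 2*v0*sin(theta) / g
T = 2*12*1 / 10
T = 24 / 10
T = 12/5 s

12/5 s


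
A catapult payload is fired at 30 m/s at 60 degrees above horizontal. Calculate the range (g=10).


Given: v0 = 30 m/s, theta = 60 deg, g = 10 m/s^2
sin(2*60) = sin(120) = sqrt(3)/2
Using R = v0^2 * sin(2*theta) / g
R = 30^2 * (sqrt(3)/2) / 10
R = 900 * sqrt(3) / 20
R = 45*sqrt(3) m

45*sqrt(3) m


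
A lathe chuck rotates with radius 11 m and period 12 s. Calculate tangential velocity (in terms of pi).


Given: radius r = 11 m, period T = 12 s
Using v = 2*pi*r / T
v = 2*pi*11 / 12
v = 22*pi / 12
v = 11/6*pi m/s

11/6*pi m/s


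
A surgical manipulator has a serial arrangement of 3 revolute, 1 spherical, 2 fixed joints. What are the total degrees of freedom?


Given: serial robot with 3 revolute, 1 spherical, 2 fixed joints
DOF contribution per joint type: revolute=1, prismatic=1, spherical=3, fixed=0
DOF = 3*1 + 1*3 + 2*0
DOF = 6

6


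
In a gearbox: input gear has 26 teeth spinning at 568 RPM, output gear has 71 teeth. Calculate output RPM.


Given: N1 = 26 teeth, w1 = 568 RPM, N2 = 71 teeth
Using N1*w1 = N2*w2
w2 = N1*w1 / N2
w2 = 26*568 / 71
w2 = 14768 / 71
w2 = 208 RPM

208 RPM


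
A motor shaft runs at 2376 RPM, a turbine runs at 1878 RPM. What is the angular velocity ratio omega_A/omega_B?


Given: RPM_A = 2376, RPM_B = 1878
omega = 2*pi*RPM/60, so omega_A/omega_B = RPM_A / RPM_B
omega_A/omega_B = 2376 / 1878
omega_A/omega_B = 396/313

396/313


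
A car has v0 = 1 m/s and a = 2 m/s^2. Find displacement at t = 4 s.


Given: v0 = 1 m/s, a = 2 m/s^2, t = 4 s
Using s = v0*t + (1/2)*a*t^2
s = 1*4 + (1/2)*2*4^2
s = 4 + (1/2)*32
s = 4 + 16
s = 20

20 m


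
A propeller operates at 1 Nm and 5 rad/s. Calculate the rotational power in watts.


Given: tau = 1 Nm, omega = 5 rad/s
Using P = tau * omega
P = 1 * 5
P = 5 W

5 W


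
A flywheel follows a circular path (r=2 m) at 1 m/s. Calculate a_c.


Given: v = 1 m/s, r = 2 m
Using a_c = v^2 / r
a_c = 1^2 / 2
a_c = 1 / 2
a_c = 1/2 m/s^2

1/2 m/s^2


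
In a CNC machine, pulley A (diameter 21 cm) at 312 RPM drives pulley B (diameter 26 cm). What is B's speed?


Given: D1 = 21 cm, w1 = 312 RPM, D2 = 26 cm
Using D1*w1 = D2*w2
w2 = D1*w1 / D2
w2 = 21*312 / 26
w2 = 6552 / 26
w2 = 252 RPM

252 RPM


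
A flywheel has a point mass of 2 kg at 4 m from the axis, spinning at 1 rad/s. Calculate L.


Given: m = 2 kg, r = 4 m, omega = 1 rad/s
For a point mass: I = m*r^2
I = 2*4^2 = 2*16 = 32
L = I*omega = 32*1
L = 32 kg*m^2/s

32 kg*m^2/s


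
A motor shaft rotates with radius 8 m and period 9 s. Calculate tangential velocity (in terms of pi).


Given: radius r = 8 m, period T = 9 s
Using v = 2*pi*r / T
v = 2*pi*8 / 9
v = 16*pi / 9
v = 16/9*pi m/s

16/9*pi m/s


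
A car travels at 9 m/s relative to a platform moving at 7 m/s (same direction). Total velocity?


Given: object velocity = 9 m/s, platform velocity = 7 m/s (same direction)
Using classical velocity addition: v_total = v_object + v_platform
v_total = 9 + 7
v_total = 16 m/s

16 m/s


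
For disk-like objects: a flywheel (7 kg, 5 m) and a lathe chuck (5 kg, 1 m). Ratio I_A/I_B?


Given: M1=7 kg, R1=5 m, M2=5 kg, R2=1 m
For a disk: I = (1/2)*M*R^2, so I_A/I_B = (M1*R1^2)/(M2*R2^2)
M1*R1^2 = 7*25 = 175
M2*R2^2 = 5*1 = 5
I_A/I_B = 175/5 = 35

35


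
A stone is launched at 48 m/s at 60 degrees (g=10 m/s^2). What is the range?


Given: v0 = 48 m/s, theta = 60 deg, g = 10 m/s^2
sin(2*60) = sin(120) = sqrt(3)/2
Using R = v0^2 * sin(2*theta) / g
R = 48^2 * (sqrt(3)/2) / 10
R = 2304 * sqrt(3) / 20
R = 576/5*sqrt(3) m

576/5*sqrt(3) m


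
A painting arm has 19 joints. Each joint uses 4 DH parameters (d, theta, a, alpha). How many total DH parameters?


Given: 19 joints, 4 DH parameters per joint (d, theta, a, alpha)
Total DH parameters = number_of_joints * 4
Total = 19 * 4
Total = 76

76


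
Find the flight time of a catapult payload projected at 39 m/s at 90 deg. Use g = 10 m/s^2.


Given: v0 = 39 m/s, theta = 90 deg, g = 10 m/s^2
sin(90) = 1
Using T = 2*v0*sin(theta) / g
T = 2*39*1 / 10
T = 78 / 10
T = 39/5 s

39/5 s


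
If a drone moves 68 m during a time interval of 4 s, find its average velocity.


Given: distance d = 68 m, time t = 4 s
Using v = d / t
v = 68 / 4
v = 17 m/s

17 m/s


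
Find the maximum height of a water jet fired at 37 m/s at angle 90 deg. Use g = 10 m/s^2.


Given: v0 = 37 m/s, theta = 90 deg, g = 10 m/s^2
sin^2(90) = 1
Using H = v0^2 * sin^2(theta) / (2*g)
H = 37^2 * 1 / (2*10)
H = 1369 * 1 / 20
H = 1369 / 20
H = 1369/20 m

1369/20 m


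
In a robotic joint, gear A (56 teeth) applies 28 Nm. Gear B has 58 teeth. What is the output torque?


Given: N1 = 56, N2 = 58, T1 = 28 Nm
Using T2/T1 = N2/N1
T2 = T1 * N2 / N1
T2 = 28 * 58 / 56
T2 = 1624 / 56
T2 = 29 Nm

29 Nm


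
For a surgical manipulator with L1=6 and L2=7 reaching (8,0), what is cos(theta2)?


Given: L1 = 6, L2 = 7, target (x, y) = (8, 0)
Using cos(theta2) = (x^2 + y^2 - L1^2 - L2^2) / (2*L1*L2)
x^2 + y^2 = 8^2 + 0 = 64
L1^2 + L2^2 = 36 + 49 = 85
Numerator = 64 - 85 = -21
Denominator = 2*6*7 = 84
cos(theta2) = -21/84 = -1/4

-1/4


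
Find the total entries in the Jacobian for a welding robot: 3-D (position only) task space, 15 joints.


Given: task space dimension = 3, joints = 15
Jacobian is a 3 x 15 matrix
Total entries = rows * columns
Total = 3 * 15
Total = 45

45


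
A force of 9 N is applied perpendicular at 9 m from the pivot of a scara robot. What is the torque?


Given: F = 9 N, r = 9 m, angle = 90 deg (perpendicular)
Using tau = F * r * sin(90)
sin(90) = 1
tau = 9 * 9 * 1
tau = 81 Nm

81 Nm


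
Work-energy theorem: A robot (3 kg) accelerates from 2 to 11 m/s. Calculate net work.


Given: m = 3 kg, v0 = 2 m/s, v = 11 m/s
Using W = (1/2)*m*(v^2 - v0^2)
v^2 = 11^2 = 121
v0^2 = 2^2 = 4
v^2 - v0^2 = 121 - 4 = 117
W = (1/2)*3*117 = 351/2 J

351/2 J


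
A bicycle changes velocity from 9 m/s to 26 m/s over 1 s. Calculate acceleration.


Given: initial velocity v0 = 9 m/s, final velocity v = 26 m/s, time t = 1 s
Using a = (v - v0) / t
a = (26 - 9) / 1
a = 17 / 1
a = 17 m/s^2

17 m/s^2


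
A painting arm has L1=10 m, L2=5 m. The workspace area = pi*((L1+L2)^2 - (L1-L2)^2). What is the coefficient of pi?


Given: L1 = 10, L2 = 5
(L1+L2)^2 = (15)^2 = 225
(L1-L2)^2 = (5)^2 = 25
Difference = 225 - 25 = 200
This equals 4*L1*L2 = 4*10*5 = 200
Workspace area = 200*pi

200


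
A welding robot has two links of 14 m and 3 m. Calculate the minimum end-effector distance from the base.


Given: L1 = 14 m, L2 = 3 m
For a 2-link planar arm, min reach = |L1 - L2| (second link folded back)
Min reach = |14 - 3|
Min reach = 11 m

11 m


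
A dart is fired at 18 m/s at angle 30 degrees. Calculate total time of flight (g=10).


Given: v0 = 18 m/s, theta = 30 deg, g = 10 m/s^2
sin(30) = 1/2
Using T = 2*v0*sin(theta) / g
T = 2*18*1/2 / 10
T = 18 / 10
T = 9/5 s

9/5 s


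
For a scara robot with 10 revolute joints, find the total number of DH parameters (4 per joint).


Given: 10 joints, 4 DH parameters per joint (d, theta, a, alpha)
Total DH parameters = number_of_joints * 4
Total = 10 * 4
Total = 40

40


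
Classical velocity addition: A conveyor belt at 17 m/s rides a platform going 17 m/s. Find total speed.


Given: object velocity = 17 m/s, platform velocity = 17 m/s (same direction)
Using classical velocity addition: v_total = v_object + v_platform
v_total = 17 + 17
v_total = 34 m/s

34 m/s


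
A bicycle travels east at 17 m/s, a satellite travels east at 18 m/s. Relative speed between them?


Given: v_A = 17 m/s east, v_B = 18 m/s east
Both move in the same direction; relative speed = |v_A - v_B|
|17 - 18| = |-1|
= 1 m/s

1 m/s


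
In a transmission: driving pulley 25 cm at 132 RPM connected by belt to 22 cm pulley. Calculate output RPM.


Given: D1 = 25 cm, w1 = 132 RPM, D2 = 22 cm
Using D1*w1 = D2*w2
w2 = D1*w1 / D2
w2 = 25*132 / 22
w2 = 3300 / 22
w2 = 150 RPM

150 RPM


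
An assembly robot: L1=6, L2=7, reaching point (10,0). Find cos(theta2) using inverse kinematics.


Given: L1 = 6, L2 = 7, target (x, y) = (10, 0)
Using cos(theta2) = (x^2 + y^2 - L1^2 - L2^2) / (2*L1*L2)
x^2 + y^2 = 10^2 + 0 = 100
L1^2 + L2^2 = 36 + 49 = 85
Numerator = 100 - 85 = 15
Denominator = 2*6*7 = 84
cos(theta2) = 15/84 = 5/28

5/28


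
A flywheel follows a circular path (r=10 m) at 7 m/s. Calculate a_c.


Given: v = 7 m/s, r = 10 m
Using a_c = v^2 / r
a_c = 7^2 / 10
a_c = 49 / 10
a_c = 49/10 m/s^2

49/10 m/s^2


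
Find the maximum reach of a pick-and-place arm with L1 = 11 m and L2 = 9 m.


Given: L1 = 11 m, L2 = 9 m
For a 2-link planar arm, max reach = L1 + L2 (fully extended)
Max reach = 11 + 9
Max reach = 20 m

20 m


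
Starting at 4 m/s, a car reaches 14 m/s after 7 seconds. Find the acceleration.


Given: initial velocity v0 = 4 m/s, final velocity v = 14 m/s, time t = 7 s
Using a = (v - v0) / t
a = (14 - 4) / 7
a = 10 / 7
a = 10/7 m/s^2

10/7 m/s^2


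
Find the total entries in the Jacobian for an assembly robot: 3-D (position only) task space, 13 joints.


Given: task space dimension = 3, joints = 13
Jacobian is a 3 x 13 matrix
Total entries = rows * columns
Total = 3 * 13
Total = 39

39


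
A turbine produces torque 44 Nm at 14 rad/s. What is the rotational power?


Given: tau = 44 Nm, omega = 14 rad/s
Using P = tau * omega
P = 44 * 14
P = 616 W

616 W


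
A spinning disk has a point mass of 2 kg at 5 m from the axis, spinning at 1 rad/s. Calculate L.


Given: m = 2 kg, r = 5 m, omega = 1 rad/s
For a point mass: I = m*r^2
I = 2*5^2 = 2*25 = 50
L = I*omega = 50*1
L = 50 kg*m^2/s

50 kg*m^2/s


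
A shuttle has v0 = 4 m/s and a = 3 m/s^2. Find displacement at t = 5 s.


Given: v0 = 4 m/s, a = 3 m/s^2, t = 5 s
Using s = v0*t + (1/2)*a*t^2
s = 4*5 + (1/2)*3*5^2
s = 20 + (1/2)*75
s = 20 + 75/2
s = 115/2

115/2 m


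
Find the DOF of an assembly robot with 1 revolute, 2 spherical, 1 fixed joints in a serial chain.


Given: serial robot with 1 revolute, 2 spherical, 1 fixed joints
DOF contribution per joint type: revolute=1, prismatic=1, spherical=3, fixed=0
DOF = 1*1 + 2*3 + 1*0
DOF = 7

7


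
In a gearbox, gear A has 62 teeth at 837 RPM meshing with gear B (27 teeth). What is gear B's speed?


Given: N1 = 62 teeth, w1 = 837 RPM, N2 = 27 teeth
Using N1*w1 = N2*w2
w2 = N1*w1 / N2
w2 = 62*837 / 27
w2 = 51894 / 27
w2 = 1922 RPM

1922 RPM


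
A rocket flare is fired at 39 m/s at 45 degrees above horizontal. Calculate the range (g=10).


Given: v0 = 39 m/s, theta = 45 deg, g = 10 m/s^2
sin(2*45) = sin(90) = 1
Using R = v0^2 * sin(2*theta) / g
R = 39^2 * 1 / 10
R = 1521 / 10
R = 1521/10 m

1521/10 m


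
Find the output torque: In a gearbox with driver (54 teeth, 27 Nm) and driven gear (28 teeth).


Given: N1 = 54, N2 = 28, T1 = 27 Nm
Using T2/T1 = N2/N1
T2 = T1 * N2 / N1
T2 = 27 * 28 / 54
T2 = 756 / 54
T2 = 14 Nm

14 Nm


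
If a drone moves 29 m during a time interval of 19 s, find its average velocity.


Given: distance d = 29 m, time t = 19 s
Using v = d / t
v = 29 / 19
v = 29/19 m/s

29/19 m/s


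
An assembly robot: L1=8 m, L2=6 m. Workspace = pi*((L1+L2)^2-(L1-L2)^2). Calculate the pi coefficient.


Given: L1 = 8, L2 = 6
(L1+L2)^2 = (14)^2 = 196
(L1-L2)^2 = (2)^2 = 4
Difference = 196 - 4 = 192
This equals 4*L1*L2 = 4*8*6 = 192
Workspace area = 192*pi

192


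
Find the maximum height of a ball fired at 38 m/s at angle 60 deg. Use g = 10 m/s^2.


Given: v0 = 38 m/s, theta = 60 deg, g = 10 m/s^2
sin^2(60) = 3/4
Using H = v0^2 * sin^2(theta) / (2*g)
H = 38^2 * 3/4 / (2*10)
H = 1444 * 3/4 / 20
H = 1083 / 20
H = 1083/20 m

1083/20 m


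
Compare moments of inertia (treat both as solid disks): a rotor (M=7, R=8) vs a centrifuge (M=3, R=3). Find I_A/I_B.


Given: M1=7 kg, R1=8 m, M2=3 kg, R2=3 m
For a disk: I = (1/2)*M*R^2, so I_A/I_B = (M1*R1^2)/(M2*R2^2)
M1*R1^2 = 7*64 = 448
M2*R2^2 = 3*9 = 27
I_A/I_B = 448/27 = 448/27

448/27


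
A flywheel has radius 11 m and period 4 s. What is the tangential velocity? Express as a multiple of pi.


Given: radius r = 11 m, period T = 4 s
Using v = 2*pi*r / T
v = 2*pi*11 / 4
v = 22*pi / 4
v = 11/2*pi m/s

11/2*pi m/s


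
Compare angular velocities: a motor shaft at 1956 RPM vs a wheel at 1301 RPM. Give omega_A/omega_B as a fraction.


Given: RPM_A = 1956, RPM_B = 1301
omega = 2*pi*RPM/60, so omega_A/omega_B = RPM_A / RPM_B
omega_A/omega_B = 1956 / 1301
omega_A/omega_B = 1956/1301

1956/1301


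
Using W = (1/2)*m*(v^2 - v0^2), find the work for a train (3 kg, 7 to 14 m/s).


Given: m = 3 kg, v0 = 7 m/s, v = 14 m/s
Using W = (1/2)*m*(v^2 - v0^2)
v^2 = 14^2 = 196
v0^2 = 7^2 = 49
v^2 - v0^2 = 196 - 49 = 147
W = (1/2)*3*147 = 441/2 J

441/2 J


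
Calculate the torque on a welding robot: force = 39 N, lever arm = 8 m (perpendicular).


Given: F = 39 N, r = 8 m, angle = 90 deg (perpendicular)
Using tau = F * r * sin(90)
sin(90) = 1
tau = 39 * 8 * 1
tau = 312 Nm

312 Nm


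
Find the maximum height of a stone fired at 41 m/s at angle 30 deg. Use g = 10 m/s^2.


Given: v0 = 41 m/s, theta = 30 deg, g = 10 m/s^2
sin^2(30) = 1/4
Using H = v0^2 * sin^2(theta) / (2*g)
H = 41^2 * 1/4 / (2*10)
H = 1681 * 1/4 / 20
H = 1681/4 / 20
H = 1681/80 m

1681/80 m


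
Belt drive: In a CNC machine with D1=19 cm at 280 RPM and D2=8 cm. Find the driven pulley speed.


Given: D1 = 19 cm, w1 = 280 RPM, D2 = 8 cm
Using D1*w1 = D2*w2
w2 = D1*w1 / D2
w2 = 19*280 / 8
w2 = 5320 / 8
w2 = 665 RPM

665 RPM


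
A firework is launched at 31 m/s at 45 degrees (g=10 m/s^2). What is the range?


Given: v0 = 31 m/s, theta = 45 deg, g = 10 m/s^2
sin(2*45) = sin(90) = 1
Using R = v0^2 * sin(2*theta) / g
R = 31^2 * 1 / 10
R = 961 / 10
R = 961/10 m

961/10 m


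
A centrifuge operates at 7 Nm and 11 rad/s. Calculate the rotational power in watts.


Given: tau = 7 Nm, omega = 11 rad/s
Using P = tau * omega
P = 7 * 11
P = 77 W

77 W


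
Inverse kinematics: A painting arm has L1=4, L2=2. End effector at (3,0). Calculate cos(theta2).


Given: L1 = 4, L2 = 2, target (x, y) = (3, 0)
Using cos(theta2) = (x^2 + y^2 - L1^2 - L2^2) / (2*L1*L2)
x^2 + y^2 = 3^2 + 0 = 9
L1^2 + L2^2 = 16 + 4 = 20
Numerator = 9 - 20 = -11
Denominator = 2*4*2 = 16
cos(theta2) = -11/16 = -11/16

-11/16


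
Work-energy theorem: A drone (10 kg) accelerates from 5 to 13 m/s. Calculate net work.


Given: m = 10 kg, v0 = 5 m/s, v = 13 m/s
Using W = (1/2)*m*(v^2 - v0^2)
v^2 = 13^2 = 169
v0^2 = 5^2 = 25
v^2 - v0^2 = 169 - 25 = 144
W = (1/2)*10*144 = 720 J

720 J


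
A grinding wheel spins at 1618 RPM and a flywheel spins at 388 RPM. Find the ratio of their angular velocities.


Given: RPM_A = 1618, RPM_B = 388
omega = 2*pi*RPM/60, so omega_A/omega_B = RPM_A / RPM_B
omega_A/omega_B = 1618 / 388
omega_A/omega_B = 809/194

809/194


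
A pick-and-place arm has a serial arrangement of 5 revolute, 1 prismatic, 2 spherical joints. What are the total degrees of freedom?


Given: serial robot with 5 revolute, 1 prismatic, 2 spherical joints
DOF contribution per joint type: revolute=1, prismatic=1, spherical=3, fixed=0
DOF = 5*1 + 1*1 + 2*3
DOF = 12

12


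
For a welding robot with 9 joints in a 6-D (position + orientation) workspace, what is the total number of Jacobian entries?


Given: task space dimension = 6, joints = 9
Jacobian is a 6 x 9 matrix
Total entries = rows * columns
Total = 6 * 9
Total = 54

54


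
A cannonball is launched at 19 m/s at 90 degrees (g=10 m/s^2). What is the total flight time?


Given: v0 = 19 m/s, theta = 90 deg, g = 10 m/s^2
sin(90) = 1
Using T = 2*v0*sin(theta) / g
T = 2*19*1 / 10
T = 38 / 10
T = 19/5 s

19/5 s


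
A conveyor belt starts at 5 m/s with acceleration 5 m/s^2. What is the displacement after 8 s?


Given: v0 = 5 m/s, a = 5 m/s^2, t = 8 s
Using s = v0*t + (1/2)*a*t^2
s = 5*8 + (1/2)*5*8^2
s = 40 + (1/2)*320
s = 40 + 160
s = 200

200 m


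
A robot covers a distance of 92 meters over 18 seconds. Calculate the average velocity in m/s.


Given: distance d = 92 m, time t = 18 s
Using v = d / t
v = 92 / 18
v = 46/9 m/s

46/9 m/s


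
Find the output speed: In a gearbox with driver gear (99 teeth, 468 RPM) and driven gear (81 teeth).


Given: N1 = 99 teeth, w1 = 468 RPM, N2 = 81 teeth
Using N1*w1 = N2*w2
w2 = N1*w1 / N2
w2 = 99*468 / 81
w2 = 46332 / 81
w2 = 572 RPM

572 RPM


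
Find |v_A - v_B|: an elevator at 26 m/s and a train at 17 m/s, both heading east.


Given: v_A = 26 m/s east, v_B = 17 m/s east
Both move in the same direction; relative speed = |v_A - v_B|
|26 - 17| = |9|
= 9 m/s

9 m/s


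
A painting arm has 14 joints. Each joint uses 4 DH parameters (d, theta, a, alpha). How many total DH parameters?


Given: 14 joints, 4 DH parameters per joint (d, theta, a, alpha)
Total DH parameters = number_of_joints * 4
Total = 14 * 4
Total = 56

56


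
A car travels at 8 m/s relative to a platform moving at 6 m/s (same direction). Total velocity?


Given: object velocity = 8 m/s, platform velocity = 6 m/s (same direction)
Using classical velocity addition: v_total = v_object + v_platform
v_total = 8 + 6
v_total = 14 m/s

14 m/s


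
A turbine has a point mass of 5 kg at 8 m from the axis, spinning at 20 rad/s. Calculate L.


Given: m = 5 kg, r = 8 m, omega = 20 rad/s
For a point mass: I = m*r^2
I = 5*8^2 = 5*64 = 320
L = I*omega = 320*20
L = 6400 kg*m^2/s

6400 kg*m^2/s


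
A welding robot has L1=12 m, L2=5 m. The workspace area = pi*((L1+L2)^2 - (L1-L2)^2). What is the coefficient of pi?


Given: L1 = 12, L2 = 5
(L1+L2)^2 = (17)^2 = 289
(L1-L2)^2 = (7)^2 = 49
Difference = 289 - 49 = 240
This equals 4*L1*L2 = 4*12*5 = 240
Workspace area = 240*pi

240


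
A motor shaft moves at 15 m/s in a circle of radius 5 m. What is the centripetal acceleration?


Given: v = 15 m/s, r = 5 m
Using a_c = v^2 / r
a_c = 15^2 / 5
a_c = 225 / 5
a_c = 45 m/s^2

45 m/s^2


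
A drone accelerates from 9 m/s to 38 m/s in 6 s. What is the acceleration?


Given: initial velocity v0 = 9 m/s, final velocity v = 38 m/s, time t = 6 s
Using a = (v - v0) / t
a = (38 - 9) / 6
a = 29 / 6
a = 29/6 m/s^2

29/6 m/s^2


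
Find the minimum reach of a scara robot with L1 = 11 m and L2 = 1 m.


Given: L1 = 11 m, L2 = 1 m
For a 2-link planar arm, min reach = |L1 - L2| (second link folded back)
Min reach = |11 - 1|
Min reach = 10 m

10 m


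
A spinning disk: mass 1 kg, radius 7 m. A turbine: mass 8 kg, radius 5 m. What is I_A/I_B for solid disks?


Given: M1=1 kg, R1=7 m, M2=8 kg, R2=5 m
For a disk: I = (1/2)*M*R^2, so I_A/I_B = (M1*R1^2)/(M2*R2^2)
M1*R1^2 = 1*49 = 49
M2*R2^2 = 8*25 = 200
I_A/I_B = 49/200 = 49/200

49/200


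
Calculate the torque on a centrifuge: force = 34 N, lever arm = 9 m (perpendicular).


Given: F = 34 N, r = 9 m, angle = 90 deg (perpendicular)
Using tau = F * r * sin(90)
sin(90) = 1
tau = 34 * 9 * 1
tau = 306 Nm

306 Nm


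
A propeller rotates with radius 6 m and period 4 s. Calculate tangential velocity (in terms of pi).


Given: radius r = 6 m, period T = 4 s
Using v = 2*pi*r / T
v = 2*pi*6 / 4
v = 12*pi / 4
v = 3*pi m/s

3*pi m/s


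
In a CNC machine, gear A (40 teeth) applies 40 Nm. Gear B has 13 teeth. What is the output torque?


Given: N1 = 40, N2 = 13, T1 = 40 Nm
Using T2/T1 = N2/N1
T2 = T1 * N2 / N1
T2 = 40 * 13 / 40
T2 = 520 / 40
T2 = 13 Nm

13 Nm


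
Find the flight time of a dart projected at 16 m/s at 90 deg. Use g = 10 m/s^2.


Given: v0 = 16 m/s, theta = 90 deg, g = 10 m/s^2
sin(90) = 1
Using T = 2*v0*sin(theta) / g
T = 2*16*1 / 10
T = 32 / 10
T = 16/5 s

16/5 s


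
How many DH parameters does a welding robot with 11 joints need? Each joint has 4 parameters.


Given: 11 joints, 4 DH parameters per joint (d, theta, a, alpha)
Total DH parameters = number_of_joints * 4
Total = 11 * 4
Total = 44

44


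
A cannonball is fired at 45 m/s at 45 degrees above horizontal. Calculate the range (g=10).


Given: v0 = 45 m/s, theta = 45 deg, g = 10 m/s^2
sin(2*45) = sin(90) = 1
Using R = v0^2 * sin(2*theta) / g
R = 45^2 * 1 / 10
R = 2025 / 10
R = 405/2 m

405/2 m


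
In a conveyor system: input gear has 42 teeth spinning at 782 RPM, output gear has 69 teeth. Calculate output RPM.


Given: N1 = 42 teeth, w1 = 782 RPM, N2 = 69 teeth
Using N1*w1 = N2*w2
w2 = N1*w1 / N2
w2 = 42*782 / 69
w2 = 32844 / 69
w2 = 476 RPM

476 RPM


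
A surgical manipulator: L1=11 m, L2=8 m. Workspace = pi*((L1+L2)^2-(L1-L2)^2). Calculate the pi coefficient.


Given: L1 = 11, L2 = 8
(L1+L2)^2 = (19)^2 = 361
(L1-L2)^2 = (3)^2 = 9
Difference = 361 - 9 = 352
This equals 4*L1*L2 = 4*11*8 = 352
Workspace area = 352*pi

352


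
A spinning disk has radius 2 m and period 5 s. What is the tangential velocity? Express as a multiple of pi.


Given: radius r = 2 m, period T = 5 s
Using v = 2*pi*r / T
v = 2*pi*2 / 5
v = 4*pi / 5
v = 4/5*pi m/s

4/5*pi m/s


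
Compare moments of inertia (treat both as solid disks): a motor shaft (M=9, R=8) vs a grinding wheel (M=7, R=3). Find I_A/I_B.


Given: M1=9 kg, R1=8 m, M2=7 kg, R2=3 m
For a disk: I = (1/2)*M*R^2, so I_A/I_B = (M1*R1^2)/(M2*R2^2)
M1*R1^2 = 9*64 = 576
M2*R2^2 = 7*9 = 63
I_A/I_B = 576/63 = 64/7

64/7


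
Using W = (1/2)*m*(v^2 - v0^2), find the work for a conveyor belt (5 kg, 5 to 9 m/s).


Given: m = 5 kg, v0 = 5 m/s, v = 9 m/s
Using W = (1/2)*m*(v^2 - v0^2)
v^2 = 9^2 = 81
v0^2 = 5^2 = 25
v^2 - v0^2 = 81 - 25 = 56
W = (1/2)*5*56 = 140 J

140 J


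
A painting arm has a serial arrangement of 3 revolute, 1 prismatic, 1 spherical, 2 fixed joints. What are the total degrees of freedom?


Given: serial robot with 3 revolute, 1 prismatic, 1 spherical, 2 fixed joints
DOF contribution per joint type: revolute=1, prismatic=1, spherical=3, fixed=0
DOF = 3*1 + 1*1 + 1*3 + 2*0
DOF = 7

7


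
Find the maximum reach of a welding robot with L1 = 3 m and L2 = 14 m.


Given: L1 = 3 m, L2 = 14 m
For a 2-link planar arm, max reach = L1 + L2 (fully extended)
Max reach = 3 + 14
Max reach = 17 m

17 m


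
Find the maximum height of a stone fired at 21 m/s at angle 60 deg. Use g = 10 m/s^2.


Given: v0 = 21 m/s, theta = 60 deg, g = 10 m/s^2
sin^2(60) = 3/4
Using H = v0^2 * sin^2(theta) / (2*g)
H = 21^2 * 3/4 / (2*10)
H = 441 * 3/4 / 20
H = 1323/4 / 20
H = 1323/80 m

1323/80 m


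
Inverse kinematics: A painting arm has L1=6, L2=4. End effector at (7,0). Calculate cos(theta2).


Given: L1 = 6, L2 = 4, target (x, y) = (7, 0)
Using cos(theta2) = (x^2 + y^2 - L1^2 - L2^2) / (2*L1*L2)
x^2 + y^2 = 7^2 + 0 = 49
L1^2 + L2^2 = 36 + 16 = 52
Numerator = 49 - 52 = -3
Denominator = 2*6*4 = 48
cos(theta2) = -3/48 = -1/16

-1/16


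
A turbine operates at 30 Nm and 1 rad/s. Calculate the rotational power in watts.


Given: tau = 30 Nm, omega = 1 rad/s
Using P = tau * omega
P = 30 * 1
P = 30 W

30 W


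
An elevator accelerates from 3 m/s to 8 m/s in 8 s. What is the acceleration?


Given: initial velocity v0 = 3 m/s, final velocity v = 8 m/s, time t = 8 s
Using a = (v - v0) / t
a = (8 - 3) / 8
a = 5 / 8
a = 5/8 m/s^2

5/8 m/s^2


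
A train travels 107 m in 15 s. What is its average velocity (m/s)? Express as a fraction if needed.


Given: distance d = 107 m, time t = 15 s
Using v = d / t
v = 107 / 15
v = 107/15 m/s

107/15 m/s


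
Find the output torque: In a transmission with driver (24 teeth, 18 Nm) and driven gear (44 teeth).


Given: N1 = 24, N2 = 44, T1 = 18 Nm
Using T2/T1 = N2/N1
T2 = T1 * N2 / N1
T2 = 18 * 44 / 24
T2 = 792 / 24
T2 = 33 Nm

33 Nm


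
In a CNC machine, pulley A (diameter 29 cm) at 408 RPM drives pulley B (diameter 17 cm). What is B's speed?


Given: D1 = 29 cm, w1 = 408 RPM, D2 = 17 cm
Using D1*w1 = D2*w2
w2 = D1*w1 / D2
w2 = 29*408 / 17
w2 = 11832 / 17
w2 = 696 RPM

696 RPM


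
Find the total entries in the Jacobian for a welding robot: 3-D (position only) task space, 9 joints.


Given: task space dimension = 3, joints = 9
Jacobian is a 3 x 9 matrix
Total entries = rows * columns
Total = 3 * 9
Total = 27

27


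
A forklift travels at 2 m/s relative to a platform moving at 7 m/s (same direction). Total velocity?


Given: object velocity = 2 m/s, platform velocity = 7 m/s (same direction)
Using classical velocity addition: v_total = v_object + v_platform
v_total = 2 + 7
v_total = 9 m/s

9 m/s


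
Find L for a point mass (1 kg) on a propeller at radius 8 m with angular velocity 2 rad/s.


Given: m = 1 kg, r = 8 m, omega = 2 rad/s
For a point mass: I = m*r^2
I = 1*8^2 = 1*64 = 64
L = I*omega = 64*2
L = 128 kg*m^2/s

128 kg*m^2/s


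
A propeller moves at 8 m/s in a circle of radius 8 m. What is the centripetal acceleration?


Given: v = 8 m/s, r = 8 m
Using a_c = v^2 / r
a_c = 8^2 / 8
a_c = 64 / 8
a_c = 8 m/s^2

8 m/s^2


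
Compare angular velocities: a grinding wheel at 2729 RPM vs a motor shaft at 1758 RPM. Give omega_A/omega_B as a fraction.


Given: RPM_A = 2729, RPM_B = 1758
omega = 2*pi*RPM/60, so omega_A/omega_B = RPM_A / RPM_B
omega_A/omega_B = 2729 / 1758
omega_A/omega_B = 2729/1758

2729/1758


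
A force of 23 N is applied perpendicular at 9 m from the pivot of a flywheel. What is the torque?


Given: F = 23 N, r = 9 m, angle = 90 deg (perpendicular)
Using tau = F * r * sin(90)
sin(90) = 1
tau = 23 * 9 * 1
tau = 207 Nm

207 Nm


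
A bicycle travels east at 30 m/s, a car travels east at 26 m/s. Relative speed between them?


Given: v_A = 30 m/s east, v_B = 26 m/s east
Both move in the same direction; relative speed = |v_A - v_B|
|30 - 26| = |4|
= 4 m/s

4 m/s


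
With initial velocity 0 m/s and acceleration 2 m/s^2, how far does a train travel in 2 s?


Given: v0 = 0 m/s, a = 2 m/s^2, t = 2 s
Using s = v0*t + (1/2)*a*t^2
s = 0*2 + (1/2)*2*2^2
s = 0 + (1/2)*8
s = 0 + 4
s = 4

4 m


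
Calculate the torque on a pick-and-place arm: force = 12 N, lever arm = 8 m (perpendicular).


Given: F = 12 N, r = 8 m, angle = 90 deg (perpendicular)
Using tau = F * r * sin(90)
sin(90) = 1
tau = 12 * 8 * 1
tau = 96 Nm

96 Nm


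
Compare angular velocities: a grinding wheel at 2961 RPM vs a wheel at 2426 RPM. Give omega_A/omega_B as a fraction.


Given: RPM_A = 2961, RPM_B = 2426
omega = 2*pi*RPM/60, so omega_A/omega_B = RPM_A / RPM_B
omega_A/omega_B = 2961 / 2426
omega_A/omega_B = 2961/2426

2961/2426


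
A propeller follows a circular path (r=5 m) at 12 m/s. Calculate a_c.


Given: v = 12 m/s, r = 5 m
Using a_c = v^2 / r
a_c = 12^2 / 5
a_c = 144 / 5
a_c = 144/5 m/s^2

144/5 m/s^2


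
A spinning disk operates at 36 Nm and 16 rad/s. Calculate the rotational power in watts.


Given: tau = 36 Nm, omega = 16 rad/s
Using P = tau * omega
P = 36 * 16
P = 576 W

576 W


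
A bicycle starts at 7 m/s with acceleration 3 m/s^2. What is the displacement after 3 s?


Given: v0 = 7 m/s, a = 3 m/s^2, t = 3 s
Using s = v0*t + (1/2)*a*t^2
s = 7*3 + (1/2)*3*3^2
s = 21 + (1/2)*27
s = 21 + 27/2
s = 69/2

69/2 m


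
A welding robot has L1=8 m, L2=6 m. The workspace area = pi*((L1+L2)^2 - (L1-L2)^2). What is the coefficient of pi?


Given: L1 = 8, L2 = 6
(L1+L2)^2 = (14)^2 = 196
(L1-L2)^2 = (2)^2 = 4
Difference = 196 - 4 = 192
This equals 4*L1*L2 = 4*8*6 = 192
Workspace area = 192*pi

192


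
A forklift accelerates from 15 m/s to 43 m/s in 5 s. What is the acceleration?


Given: initial velocity v0 = 15 m/s, final velocity v = 43 m/s, time t = 5 s
Using a = (v - v0) / t
a = (43 - 15) / 5
a = 28 / 5
a = 28/5 m/s^2

28/5 m/s^2


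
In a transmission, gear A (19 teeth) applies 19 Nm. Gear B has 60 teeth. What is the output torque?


Given: N1 = 19, N2 = 60, T1 = 19 Nm
Using T2/T1 = N2/N1
T2 = T1 * N2 / N1
T2 = 19 * 60 / 19
T2 = 1140 / 19
T2 = 60 Nm

60 Nm


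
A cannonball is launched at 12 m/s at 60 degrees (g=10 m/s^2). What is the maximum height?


Given: v0 = 12 m/s, theta = 60 deg, g = 10 m/s^2
sin^2(60) = 3/4
Using H = v0^2 * sin^2(theta) / (2*g)
H = 12^2 * 3/4 / (2*10)
H = 144 * 3/4 / 20
H = 108 / 20
H = 27/5 m

27/5 m


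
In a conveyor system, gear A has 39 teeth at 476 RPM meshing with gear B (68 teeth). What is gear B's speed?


Given: N1 = 39 teeth, w1 = 476 RPM, N2 = 68 teeth
Using N1*w1 = N2*w2
w2 = N1*w1 / N2
w2 = 39*476 / 68
w2 = 18564 / 68
w2 = 273 RPM

273 RPM


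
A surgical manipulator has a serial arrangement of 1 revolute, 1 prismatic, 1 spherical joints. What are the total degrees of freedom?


Given: serial robot with 1 revolute, 1 prismatic, 1 spherical joints
DOF contribution per joint type: revolute=1, prismatic=1, spherical=3, fixed=0
DOF = 1*1 + 1*1 + 1*3
DOF = 5

5


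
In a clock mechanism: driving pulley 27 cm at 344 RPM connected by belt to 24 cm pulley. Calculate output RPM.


Given: D1 = 27 cm, w1 = 344 RPM, D2 = 24 cm
Using D1*w1 = D2*w2
w2 = D1*w1 / D2
w2 = 27*344 / 24
w2 = 9288 / 24
w2 = 387 RPM

387 RPM


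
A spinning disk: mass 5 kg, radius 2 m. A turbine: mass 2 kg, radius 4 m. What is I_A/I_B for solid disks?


Given: M1=5 kg, R1=2 m, M2=2 kg, R2=4 m
For a disk: I = (1/2)*M*R^2, so I_A/I_B = (M1*R1^2)/(M2*R2^2)
M1*R1^2 = 5*4 = 20
M2*R2^2 = 2*16 = 32
I_A/I_B = 20/32 = 5/8

5/8


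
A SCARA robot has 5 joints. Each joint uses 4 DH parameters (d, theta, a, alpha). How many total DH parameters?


Given: 5 joints, 4 DH parameters per joint (d, theta, a, alpha)
Total DH parameters = number_of_joints * 4
Total = 5 * 4
Total = 20

20


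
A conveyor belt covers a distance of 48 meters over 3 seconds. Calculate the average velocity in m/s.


Given: distance d = 48 m, time t = 3 s
Using v = d / t
v = 48 / 3
v = 16 m/s

16 m/s


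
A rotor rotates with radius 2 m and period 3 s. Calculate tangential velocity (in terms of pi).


Given: radius r = 2 m, period T = 3 s
Using v = 2*pi*r / T
v = 2*pi*2 / 3
v = 4*pi / 3
v = 4/3*pi m/s

4/3*pi m/s


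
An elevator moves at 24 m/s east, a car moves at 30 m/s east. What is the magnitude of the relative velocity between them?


Given: v_A = 24 m/s east, v_B = 30 m/s east
Both move in the same direction; relative speed = |v_A - v_B|
|24 - 30| = |-6|
= 6 m/s

6 m/s


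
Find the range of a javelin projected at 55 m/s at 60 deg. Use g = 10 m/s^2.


Given: v0 = 55 m/s, theta = 60 deg, g = 10 m/s^2
sin(2*60) = sin(120) = sqrt(3)/2
Using R = v0^2 * sin(2*theta) / g
R = 55^2 * (sqrt(3)/2) / 10
R = 3025 * sqrt(3) / 20
R = 605/4*sqrt(3) m

605/4*sqrt(3) m


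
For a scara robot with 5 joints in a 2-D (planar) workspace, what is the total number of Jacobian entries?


Given: task space dimension = 2, joints = 5
Jacobian is a 2 x 5 matrix
Total entries = rows * columns
Total = 2 * 5
Total = 10

10


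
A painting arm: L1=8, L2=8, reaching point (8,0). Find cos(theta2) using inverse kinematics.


Given: L1 = 8, L2 = 8, target (x, y) = (8, 0)
Using cos(theta2) = (x^2 + y^2 - L1^2 - L2^2) / (2*L1*L2)
x^2 + y^2 = 8^2 + 0 = 64
L1^2 + L2^2 = 64 + 64 = 128
Numerator = 64 - 128 = -64
Denominator = 2*8*8 = 128
cos(theta2) = -64/128 = -1/2

-1/2


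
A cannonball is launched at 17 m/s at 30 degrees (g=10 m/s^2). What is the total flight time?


Given: v0 = 17 m/s, theta = 30 deg, g = 10 m/s^2
sin(30) = 1/2
Using T = 2*v0*sin(theta) / g
T = 2*17*1/2 / 10
T = 17 / 10
T = 17/10 s

17/10 s


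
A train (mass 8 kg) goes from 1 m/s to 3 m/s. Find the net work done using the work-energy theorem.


Given: m = 8 kg, v0 = 1 m/s, v = 3 m/s
Using W = (1/2)*m*(v^2 - v0^2)
v^2 = 3^2 = 9
v0^2 = 1^2 = 1
v^2 - v0^2 = 9 - 1 = 8
W = (1/2)*8*8 = 32 J

32 J


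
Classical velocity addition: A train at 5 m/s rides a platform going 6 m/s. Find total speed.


Given: object velocity = 5 m/s, platform velocity = 6 m/s (same direction)
Using classical velocity addition: v_total = v_object + v_platform
v_total = 5 + 6
v_total = 11 m/s

11 m/s


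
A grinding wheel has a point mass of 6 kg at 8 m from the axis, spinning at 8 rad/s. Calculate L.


Given: m = 6 kg, r = 8 m, omega = 8 rad/s
For a point mass: I = m*r^2
I = 6*8^2 = 6*64 = 384
L = I*omega = 384*8
L = 3072 kg*m^2/s

3072 kg*m^2/s


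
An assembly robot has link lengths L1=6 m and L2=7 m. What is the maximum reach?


Given: L1 = 6 m, L2 = 7 m
For a 2-link planar arm, max reach = L1 + L2 (fully extended)
Max reach = 6 + 7
Max reach = 13 m

13 m


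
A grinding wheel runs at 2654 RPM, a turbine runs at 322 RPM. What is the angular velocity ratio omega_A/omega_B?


Given: RPM_A = 2654, RPM_B = 322
omega = 2*pi*RPM/60, so omega_A/omega_B = RPM_A / RPM_B
omega_A/omega_B = 2654 / 322
omega_A/omega_B = 1327/161

1327/161


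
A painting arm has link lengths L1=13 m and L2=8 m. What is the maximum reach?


Given: L1 = 13 m, L2 = 8 m
For a 2-link planar arm, max reach = L1 + L2 (fully extended)
Max reach = 13 + 8
Max reach = 21 m

21 m
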